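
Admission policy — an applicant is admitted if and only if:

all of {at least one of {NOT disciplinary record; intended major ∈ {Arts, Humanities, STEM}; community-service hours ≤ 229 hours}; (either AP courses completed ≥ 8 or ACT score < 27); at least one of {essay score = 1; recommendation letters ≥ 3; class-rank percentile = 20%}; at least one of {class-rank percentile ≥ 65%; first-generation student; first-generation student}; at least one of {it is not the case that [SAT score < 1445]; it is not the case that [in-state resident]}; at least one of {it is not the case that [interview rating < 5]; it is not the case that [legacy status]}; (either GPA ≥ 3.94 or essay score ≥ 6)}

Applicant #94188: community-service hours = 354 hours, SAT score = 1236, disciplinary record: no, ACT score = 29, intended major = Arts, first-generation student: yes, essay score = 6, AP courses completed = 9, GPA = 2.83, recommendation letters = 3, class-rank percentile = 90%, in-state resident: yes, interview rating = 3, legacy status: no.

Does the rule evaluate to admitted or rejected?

Atomic conditions:
  NOT disciplinary record: no → true
  intended major ∈ {Arts, Humanities, STEM}: Arts is in the set → true
  community-service hours ≤ 229 hours: 354 ≤ 229 is false
  AP courses completed ≥ 8: 9 ≥ 8 is true
  ACT score < 27: 29 < 27 is false
  essay score = 1: 6 == 1 is false
  recommendation letters ≥ 3: 3 ≥ 3 is true
  class-rank percentile = 20%: 90 == 20 is false
  class-rank percentile ≥ 65%: 90 ≥ 65 is true
  first-generation student: yes → true
  SAT score < 1445: 1236 < 1445 is true
  in-state resident: yes → true
  interview rating < 5: 3 < 5 is true
  legacy status: no → false
  GPA ≥ 3.94: 2.83 ≥ 3.94 is false
  essay score ≥ 6: 6 ≥ 6 is true
Combine:
[1] true OR true OR false = true
[2] true OR false = true
[3] false OR true OR false = true
[4] true OR true OR true = true
[5.1] NOT true = false
[5.2] NOT true = false
[5] false OR false = false
[6.1] NOT true = false
[6.2] NOT false = true
[6] false OR true = true
[7] false OR true = true
[root] true AND true AND true AND true AND false AND true AND true = false
Overall: false → rejected

Rejected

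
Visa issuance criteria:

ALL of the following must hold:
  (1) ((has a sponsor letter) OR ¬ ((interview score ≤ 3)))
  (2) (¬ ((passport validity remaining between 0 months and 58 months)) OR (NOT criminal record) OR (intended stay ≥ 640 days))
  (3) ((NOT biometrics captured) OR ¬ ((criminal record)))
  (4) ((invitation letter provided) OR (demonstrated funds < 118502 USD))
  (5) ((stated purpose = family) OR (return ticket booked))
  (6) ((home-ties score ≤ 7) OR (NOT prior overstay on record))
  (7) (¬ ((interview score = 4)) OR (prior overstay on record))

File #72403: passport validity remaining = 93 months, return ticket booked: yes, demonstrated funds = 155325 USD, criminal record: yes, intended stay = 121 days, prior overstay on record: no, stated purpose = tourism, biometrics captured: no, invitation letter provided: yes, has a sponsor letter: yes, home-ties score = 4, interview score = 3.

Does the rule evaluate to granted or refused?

Granted

Atomic conditions:
  has a sponsor letter: yes → true
  interview score ≤ 3: 3 ≤ 3 is true
  passport validity remaining between 0 months and 58 months: 93 in [0, 58] is false
  NOT criminal record: yes → false
  intended stay ≥ 640 days: 121 ≥ 640 is false
  NOT biometrics captured: no → true
  criminal record: yes → true
  invitation letter provided: yes → true
  demonstrated funds < 118502 USD: 155325 < 118502 is false
  stated purpose = family: tourism == family is false
  return ticket booked: yes → true
  home-ties score ≤ 7: 4 ≤ 7 is true
  NOT prior overstay on record: no → true
  interview score = 4: 3 == 4 is false
  prior overstay on record: no → false
Combine:
[1.2] NOT true = false
[1] true OR false = true
[2.1] NOT false = true
[2] true OR false OR false = true
[3.2] NOT true = false
[3] true OR false = true
[4] true OR false = true
[5] false OR true = true
[6] true OR true = true
[7.1] NOT false = true
[7] true OR false = true
[root] true AND true AND true AND true AND true AND true AND true = true
Overall: true → granted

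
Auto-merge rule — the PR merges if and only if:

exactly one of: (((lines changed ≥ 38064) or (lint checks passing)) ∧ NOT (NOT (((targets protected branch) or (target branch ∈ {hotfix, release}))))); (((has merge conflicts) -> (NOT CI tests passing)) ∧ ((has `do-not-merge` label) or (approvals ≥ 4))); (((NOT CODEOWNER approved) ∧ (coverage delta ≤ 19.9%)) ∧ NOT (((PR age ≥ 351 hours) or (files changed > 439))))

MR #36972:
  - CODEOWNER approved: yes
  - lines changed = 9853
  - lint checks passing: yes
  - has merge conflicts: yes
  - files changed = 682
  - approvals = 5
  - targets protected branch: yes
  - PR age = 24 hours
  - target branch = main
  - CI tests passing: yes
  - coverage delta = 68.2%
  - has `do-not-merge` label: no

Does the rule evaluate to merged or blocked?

Atomic conditions:
  lines changed ≥ 38064: 9853 ≥ 38064 is false
  lint checks passing: yes → true
  targets protected branch: yes → true
  target branch ∈ {hotfix, release}: main is not in the set → false
  has merge conflicts: yes → true
  NOT CI tests passing: yes → false
  has `do-not-merge` label: no → false
  approvals ≥ 4: 5 ≥ 4 is true
  NOT CODEOWNER approved: yes → false
  coverage delta ≤ 19.9%: 68.2 ≤ 19.9 is false
  PR age ≥ 351 hours: 24 ≥ 351 is false
  files changed > 439: 682 > 439 is true
Combine:
[1.1] false OR true = true
[1.2.1.1] true OR false = true
[1.2.1] NOT true = false
[1.2] NOT false = true
[1] true AND true = true
[2.1] true → false = false
[2.2] false OR true = true
[2] false AND true = false
[3.1] false AND false = false
[3.2.1] false OR true = true
[3.2] NOT true = false
[3] false AND false = false
[root] exactly-one(true, false, false) = true
Overall: true → merged

Merged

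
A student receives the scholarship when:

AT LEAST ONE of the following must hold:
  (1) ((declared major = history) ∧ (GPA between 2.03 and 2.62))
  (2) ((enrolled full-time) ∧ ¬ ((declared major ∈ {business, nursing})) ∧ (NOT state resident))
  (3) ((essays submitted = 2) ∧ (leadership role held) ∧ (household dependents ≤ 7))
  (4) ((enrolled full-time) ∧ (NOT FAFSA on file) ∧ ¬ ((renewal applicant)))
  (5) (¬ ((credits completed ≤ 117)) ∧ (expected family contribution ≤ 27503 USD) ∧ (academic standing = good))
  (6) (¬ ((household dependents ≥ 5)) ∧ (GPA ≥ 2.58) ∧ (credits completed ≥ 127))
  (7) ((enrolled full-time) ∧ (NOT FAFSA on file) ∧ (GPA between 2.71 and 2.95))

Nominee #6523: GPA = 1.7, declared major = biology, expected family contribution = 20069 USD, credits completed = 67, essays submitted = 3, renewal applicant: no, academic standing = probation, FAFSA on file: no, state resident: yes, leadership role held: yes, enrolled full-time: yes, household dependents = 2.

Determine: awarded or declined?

Atomic conditions:
  declared major = history: biology == history is false
  GPA between 2.03 and 2.62: 1.7 in [2.03, 2.62] is false
  enrolled full-time: yes → true
  declared major ∈ {business, nursing}: biology is not in the set → false
  NOT state resident: yes → false
  essays submitted = 2: 3 == 2 is false
  leadership role held: yes → true
  household dependents ≤ 7: 2 ≤ 7 is true
  NOT FAFSA on file: no → true
  renewal applicant: no → false
  credits completed ≤ 117: 67 ≤ 117 is true
  expected family contribution ≤ 27503 USD: 20069 ≤ 27503 is true
  academic standing = good: probation == good is false
  household dependents ≥ 5: 2 ≥ 5 is false
  GPA ≥ 2.58: 1.7 ≥ 2.58 is false
  credits completed ≥ 127: 67 ≥ 127 is false
  GPA between 2.71 and 2.95: 1.7 in [2.71, 2.95] is false
Combine:
[1] false AND false = false
[2.2] NOT false = true
[2] true AND true AND false = false
[3] false AND true AND true = false
[4.3] NOT false = true
[4] true AND true AND true = true
[5.1] NOT true = false
[5] false AND true AND false = false
[6.1] NOT false = true
[6] true AND false AND false = false
[7] true AND true AND false = false
[root] false OR false OR false OR true OR false OR false OR false = true
Overall: true → awarded

Awarded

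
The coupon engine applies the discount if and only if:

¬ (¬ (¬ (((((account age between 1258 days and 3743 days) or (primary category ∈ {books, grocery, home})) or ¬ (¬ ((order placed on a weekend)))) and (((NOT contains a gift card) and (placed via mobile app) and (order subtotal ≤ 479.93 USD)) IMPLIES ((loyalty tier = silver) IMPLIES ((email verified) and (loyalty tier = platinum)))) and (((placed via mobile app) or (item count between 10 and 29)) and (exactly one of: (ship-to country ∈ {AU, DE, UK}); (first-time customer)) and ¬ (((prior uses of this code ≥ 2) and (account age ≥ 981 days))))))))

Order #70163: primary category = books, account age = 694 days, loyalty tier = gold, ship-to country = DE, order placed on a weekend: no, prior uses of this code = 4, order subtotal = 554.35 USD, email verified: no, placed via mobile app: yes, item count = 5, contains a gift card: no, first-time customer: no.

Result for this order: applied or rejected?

Atomic conditions:
  account age between 1258 days and 3743 days: 694 in [1258, 3743] is false
  primary category ∈ {books, grocery, home}: books is in the set → true
  order placed on a weekend: no → false
  NOT contains a gift card: no → true
  placed via mobile app: yes → true
  order subtotal ≤ 479.93 USD: 554.35 ≤ 479.93 is false
  loyalty tier = silver: gold == silver is false
  email verified: no → false
  loyalty tier = platinum: gold == platinum is false
  item count between 10 and 29: 5 in [10, 29] is false
  ship-to country ∈ {AU, DE, UK}: DE is in the set → true
  first-time customer: no → false
  prior uses of this code ≥ 2: 4 ≥ 2 is true
  account age ≥ 981 days: 694 ≥ 981 is false
Combine:
[1.1.1.1.1] false OR true = true
[1.1.1.1.2.1] NOT false = true
[1.1.1.1.2] NOT true = false
[1.1.1.1] true OR false = true
[1.1.1.2.1] true AND true AND false = false
[1.1.1.2.2.2] false AND false = false
[1.1.1.2.2] false → false (antecedent false ⇒ implication holds) = true
[1.1.1.2] false → true (antecedent false ⇒ implication holds) = true
[1.1.1.3.1] true OR false = true
[1.1.1.3.2] exactly-one(true, false) = true
[1.1.1.3.3.1] true AND false = false
[1.1.1.3.3] NOT false = true
[1.1.1.3] true AND true AND true = true
[1.1.1] true AND true AND true = true
[1.1] NOT true = false
[1] NOT false = true
[root] NOT true = false
Overall: false → rejected

Rejected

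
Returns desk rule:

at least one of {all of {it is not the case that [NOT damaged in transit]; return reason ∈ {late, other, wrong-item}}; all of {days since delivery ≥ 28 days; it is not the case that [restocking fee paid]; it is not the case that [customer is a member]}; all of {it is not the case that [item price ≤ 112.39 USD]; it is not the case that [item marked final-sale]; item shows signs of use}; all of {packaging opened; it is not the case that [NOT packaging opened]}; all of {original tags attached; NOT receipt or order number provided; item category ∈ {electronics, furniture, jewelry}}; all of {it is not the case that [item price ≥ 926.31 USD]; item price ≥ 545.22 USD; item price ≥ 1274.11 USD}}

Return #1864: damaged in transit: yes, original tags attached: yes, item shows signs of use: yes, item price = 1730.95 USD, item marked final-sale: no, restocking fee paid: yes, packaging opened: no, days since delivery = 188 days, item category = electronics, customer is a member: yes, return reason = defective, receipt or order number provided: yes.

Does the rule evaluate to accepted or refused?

Accepted

Atomic conditions:
  NOT damaged in transit: yes → false
  return reason ∈ {late, other, wrong-item}: defective is not in the set → false
  days since delivery ≥ 28 days: 188 ≥ 28 is true
  restocking fee paid: yes → true
  customer is a member: yes → true
  item price ≤ 112.39 USD: 1730.95 ≤ 112.39 is false
  item marked final-sale: no → false
  item shows signs of use: yes → true
  packaging opened: no → false
  NOT packaging opened: no → true
  original tags attached: yes → true
  NOT receipt or order number provided: yes → false
  item category ∈ {electronics, furniture, jewelry}: electronics is in the set → true
  item price ≥ 926.31 USD: 1730.95 ≥ 926.31 is true
  item price ≥ 545.22 USD: 1730.95 ≥ 545.22 is true
  item price ≥ 1274.11 USD: 1730.95 ≥ 1274.11 is true
Combine:
[1.1] NOT false = true
[1] true AND false = false
[2.2] NOT true = false
[2.3] NOT true = false
[2] true AND false AND false = false
[3.1] NOT false = true
[3.2] NOT false = true
[3] true AND true AND true = true
[4.2] NOT true = false
[4] false AND false = false
[5] true AND false AND true = false
[6.1] NOT true = false
[6] false AND true AND true = false
[root] false OR false OR true OR false OR false OR false = true
Overall: true → accepted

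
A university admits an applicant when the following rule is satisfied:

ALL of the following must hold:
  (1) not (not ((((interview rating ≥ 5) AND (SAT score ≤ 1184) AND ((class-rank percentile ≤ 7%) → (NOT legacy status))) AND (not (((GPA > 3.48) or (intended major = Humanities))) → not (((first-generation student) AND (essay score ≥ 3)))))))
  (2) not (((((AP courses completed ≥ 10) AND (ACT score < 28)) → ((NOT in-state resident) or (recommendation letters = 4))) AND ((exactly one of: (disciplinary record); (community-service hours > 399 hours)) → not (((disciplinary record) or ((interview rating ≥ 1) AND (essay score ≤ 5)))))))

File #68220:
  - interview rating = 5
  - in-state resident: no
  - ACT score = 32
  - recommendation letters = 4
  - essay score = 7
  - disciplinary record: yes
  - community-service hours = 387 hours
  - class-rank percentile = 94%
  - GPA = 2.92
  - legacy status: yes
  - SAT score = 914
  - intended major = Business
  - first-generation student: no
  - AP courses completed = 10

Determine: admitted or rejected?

Atomic conditions:
  interview rating ≥ 5: 5 ≥ 5 is true
  SAT score ≤ 1184: 914 ≤ 1184 is true
  class-rank percentile ≤ 7%: 94 ≤ 7 is false
  NOT legacy status: yes → false
  GPA > 3.48: 2.92 > 3.48 is false
  intended major = Humanities: Business == Humanities is false
  first-generation student: no → false
  essay score ≥ 3: 7 ≥ 3 is true
  AP courses completed ≥ 10: 10 ≥ 10 is true
  ACT score < 28: 32 < 28 is false
  NOT in-state resident: no → true
  recommendation letters = 4: 4 == 4 is true
  disciplinary record: yes → true
  community-service hours > 399 hours: 387 > 399 is false
  interview rating ≥ 1: 5 ≥ 1 is true
  essay score ≤ 5: 7 ≤ 5 is false
Combine:
[1.1.1.1.3] false → false (antecedent false ⇒ implication holds) = true
[1.1.1.1] true AND true AND true = true
[1.1.1.2.1.1] false OR false = false
[1.1.1.2.1] NOT false = true
[1.1.1.2.2.1] false AND true = false
[1.1.1.2.2] NOT false = true
[1.1.1.2] true → true = true
[1.1.1] true AND true = true
[1.1] NOT true = false
[1] NOT false = true
[2.1.1.1] true AND false = false
[2.1.1.2] true OR true = true
[2.1.1] false → true (antecedent false ⇒ implication holds) = true
[2.1.2.1] exactly-one(true, false) = true
[2.1.2.2.1.2] true AND false = false
[2.1.2.2.1] true OR false = true
[2.1.2.2] NOT true = false
[2.1.2] true → false = false
[2.1] true AND false = false
[2] NOT false = true
[root] true AND true = true
Overall: true → admitted

Admitted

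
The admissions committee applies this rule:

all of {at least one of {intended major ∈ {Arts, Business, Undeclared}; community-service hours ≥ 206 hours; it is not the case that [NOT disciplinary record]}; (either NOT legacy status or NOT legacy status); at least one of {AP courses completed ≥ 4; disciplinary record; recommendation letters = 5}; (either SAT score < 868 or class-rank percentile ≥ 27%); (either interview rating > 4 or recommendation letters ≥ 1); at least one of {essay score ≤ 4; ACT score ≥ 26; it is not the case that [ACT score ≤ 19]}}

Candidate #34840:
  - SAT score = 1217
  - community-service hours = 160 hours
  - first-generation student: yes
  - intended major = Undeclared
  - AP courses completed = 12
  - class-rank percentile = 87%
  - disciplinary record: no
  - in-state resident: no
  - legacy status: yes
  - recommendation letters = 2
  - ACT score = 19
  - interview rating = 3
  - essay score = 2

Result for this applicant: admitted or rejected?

Rejected

Atomic conditions:
  intended major ∈ {Arts, Business, Undeclared}: Undeclared is in the set → true
  community-service hours ≥ 206 hours: 160 ≥ 206 is false
  NOT disciplinary record: no → true
  NOT legacy status: yes → false
  AP courses completed ≥ 4: 12 ≥ 4 is true
  disciplinary record: no → false
  recommendation letters = 5: 2 == 5 is false
  SAT score < 868: 1217 < 868 is false
  class-rank percentile ≥ 27%: 87 ≥ 27 is true
  interview rating > 4: 3 > 4 is false
  recommendation letters ≥ 1: 2 ≥ 1 is true
  essay score ≤ 4: 2 ≤ 4 is true
  ACT score ≥ 26: 19 ≥ 26 is false
  ACT score ≤ 19: 19 ≤ 19 is true
Combine:
[1.3] NOT true = false
[1] true OR false OR false = true
[2] false OR false = false
[3] true OR false OR false = true
[4] false OR true = true
[5] false OR true = true
[6.3] NOT true = false
[6] true OR false OR false = true
[root] true AND false AND true AND true AND true AND true = false
Overall: false → rejected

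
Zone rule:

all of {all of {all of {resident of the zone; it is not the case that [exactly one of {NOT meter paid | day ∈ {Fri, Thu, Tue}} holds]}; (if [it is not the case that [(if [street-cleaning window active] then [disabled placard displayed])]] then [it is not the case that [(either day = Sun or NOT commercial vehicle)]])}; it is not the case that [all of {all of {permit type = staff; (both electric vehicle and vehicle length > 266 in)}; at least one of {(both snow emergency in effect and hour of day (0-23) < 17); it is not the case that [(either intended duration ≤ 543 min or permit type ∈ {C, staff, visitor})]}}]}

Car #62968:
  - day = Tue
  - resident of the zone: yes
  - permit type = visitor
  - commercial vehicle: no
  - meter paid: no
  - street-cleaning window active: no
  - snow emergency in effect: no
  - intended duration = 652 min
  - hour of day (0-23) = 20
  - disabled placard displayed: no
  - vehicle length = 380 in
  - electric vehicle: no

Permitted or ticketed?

Atomic conditions:
  resident of the zone: yes → true
  NOT meter paid: no → true
  day ∈ {Fri, Thu, Tue}: Tue is in the set → true
  street-cleaning window active: no → false
  disabled placard displayed: no → false
  day = Sun: Tue == Sun is false
  NOT commercial vehicle: no → true
  permit type = staff: visitor == staff is false
  electric vehicle: no → false
  vehicle length > 266 in: 380 > 266 is true
  snow emergency in effect: no → false
  hour of day (0-23) < 17: 20 < 17 is false
  intended duration ≤ 543 min: 652 ≤ 543 is false
  permit type ∈ {C, staff, visitor}: visitor is in the set → true
Combine:
[1.1.2.1] exactly-one(true, true) = false
[1.1.2] NOT false = true
[1.1] true AND true = true
[1.2.1.1] false → false (antecedent false ⇒ implication holds) = true
[1.2.1] NOT true = false
[1.2.2.1] false OR true = true
[1.2.2] NOT true = false
[1.2] false → false (antecedent false ⇒ implication holds) = true
[1] true AND true = true
[2.1.1.2] false AND true = false
[2.1.1] false AND false = false
[2.1.2.1] false AND false = false
[2.1.2.2.1] false OR true = true
[2.1.2.2] NOT true = false
[2.1.2] false OR false = false
[2.1] false AND false = false
[2] NOT false = true
[root] true AND true = true
Overall: true → permitted

Permitted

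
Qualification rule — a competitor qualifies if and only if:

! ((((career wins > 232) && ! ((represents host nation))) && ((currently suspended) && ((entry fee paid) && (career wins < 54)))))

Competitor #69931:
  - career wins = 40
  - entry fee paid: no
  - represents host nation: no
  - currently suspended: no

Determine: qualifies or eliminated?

Qualifies

Atomic conditions:
  career wins > 232: 40 > 232 is false
  represents host nation: no → false
  currently suspended: no → false
  entry fee paid: no → false
  career wins < 54: 40 < 54 is true
Combine:
[1.1.2] NOT false = true
[1.1] false AND true = false
[1.2.2] false AND true = false
[1.2] false AND false = false
[1] false AND false = false
[root] NOT false = true
Overall: true → qualifies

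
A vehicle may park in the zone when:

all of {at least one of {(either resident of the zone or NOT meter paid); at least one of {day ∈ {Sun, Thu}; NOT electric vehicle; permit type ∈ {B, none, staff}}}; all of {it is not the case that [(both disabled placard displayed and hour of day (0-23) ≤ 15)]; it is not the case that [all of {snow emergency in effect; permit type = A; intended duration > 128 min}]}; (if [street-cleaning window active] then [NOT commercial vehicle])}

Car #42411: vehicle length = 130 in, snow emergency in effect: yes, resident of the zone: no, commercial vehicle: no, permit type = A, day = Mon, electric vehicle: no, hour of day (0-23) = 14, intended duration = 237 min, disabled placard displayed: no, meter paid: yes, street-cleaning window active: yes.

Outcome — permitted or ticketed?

Atomic conditions:
  resident of the zone: no → false
  NOT meter paid: yes → false
  day ∈ {Sun, Thu}: Mon is not in the set → false
  NOT electric vehicle: no → true
  permit type ∈ {B, none, staff}: A is not in the set → false
  disabled placard displayed: no → false
  hour of day (0-23) ≤ 15: 14 ≤ 15 is true
  snow emergency in effect: yes → true
  permit type = A: A == A is true
  intended duration > 128 min: 237 > 128 is true
  street-cleaning window active: yes → true
  NOT commercial vehicle: no → true
Combine:
[1.1] false OR false = false
[1.2] false OR true OR false = true
[1] false OR true = true
[2.1.1] false AND true = false
[2.1] NOT false = true
[2.2.1] true AND true AND true = true
[2.2] NOT true = false
[2] true AND false = false
[3] true → true = true
[root] true AND false AND true = false
Overall: false → ticketed

Ticketed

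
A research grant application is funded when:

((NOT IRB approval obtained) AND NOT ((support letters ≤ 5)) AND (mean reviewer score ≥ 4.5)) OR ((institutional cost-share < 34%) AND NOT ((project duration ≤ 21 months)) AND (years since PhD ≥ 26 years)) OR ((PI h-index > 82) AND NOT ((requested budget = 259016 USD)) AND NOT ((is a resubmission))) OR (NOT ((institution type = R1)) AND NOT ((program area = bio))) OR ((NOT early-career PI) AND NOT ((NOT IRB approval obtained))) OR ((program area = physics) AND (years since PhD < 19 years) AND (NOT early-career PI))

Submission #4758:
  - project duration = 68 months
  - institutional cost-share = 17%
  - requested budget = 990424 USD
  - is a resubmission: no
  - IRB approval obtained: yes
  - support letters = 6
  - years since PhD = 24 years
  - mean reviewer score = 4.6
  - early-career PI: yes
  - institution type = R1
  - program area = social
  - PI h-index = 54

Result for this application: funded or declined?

Declined

Atomic conditions:
  NOT IRB approval obtained: yes → false
  support letters ≤ 5: 6 ≤ 5 is false
  mean reviewer score ≥ 4.5: 4.6 ≥ 4.5 is true
  institutional cost-share < 34%: 17 < 34 is true
  project duration ≤ 21 months: 68 ≤ 21 is false
  years since PhD ≥ 26 years: 24 ≥ 26 is false
  PI h-index > 82: 54 > 82 is false
  requested budget = 259016 USD: 990424 == 259016 is false
  is a resubmission: no → false
  institution type = R1: R1 == R1 is true
  program area = bio: social == bio is false
  NOT early-career PI: yes → false
  program area = physics: social == physics is false
  years since PhD < 19 years: 24 < 19 is false
Combine:
[1.2] NOT false = true
[1] false AND true AND true = false
[2.2] NOT false = true
[2] true AND true AND false = false
[3.2] NOT false = true
[3.3] NOT false = true
[3] false AND true AND true = false
[4.1] NOT true = false
[4.2] NOT false = true
[4] false AND true = false
[5.2] NOT false = true
[5] false AND true = false
[6] false AND false AND false = false
[root] false OR false OR false OR false OR false OR false = false
Overall: false → declined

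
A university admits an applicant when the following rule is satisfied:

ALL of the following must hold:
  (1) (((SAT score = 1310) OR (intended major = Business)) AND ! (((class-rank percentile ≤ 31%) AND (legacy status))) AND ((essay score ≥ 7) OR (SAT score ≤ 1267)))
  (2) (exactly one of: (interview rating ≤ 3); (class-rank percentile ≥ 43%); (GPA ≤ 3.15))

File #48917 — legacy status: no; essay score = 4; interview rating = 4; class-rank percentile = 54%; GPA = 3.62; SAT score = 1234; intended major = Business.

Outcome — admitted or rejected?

Admitted

Atomic conditions:
  SAT score = 1310: 1234 == 1310 is false
  intended major = Business: Business == Business is true
  class-rank percentile ≤ 31%: 54 ≤ 31 is false
  legacy status: no → false
  essay score ≥ 7: 4 ≥ 7 is false
  SAT score ≤ 1267: 1234 ≤ 1267 is true
  interview rating ≤ 3: 4 ≤ 3 is false
  class-rank percentile ≥ 43%: 54 ≥ 43 is true
  GPA ≤ 3.15: 3.62 ≤ 3.15 is false
Combine:
[1.1] false OR true = true
[1.2.1] false AND false = false
[1.2] NOT false = true
[1.3] false OR true = true
[1] true AND true AND true = true
[2] exactly-one(false, true, false) = true
[root] true AND true = true
Overall: true → admitted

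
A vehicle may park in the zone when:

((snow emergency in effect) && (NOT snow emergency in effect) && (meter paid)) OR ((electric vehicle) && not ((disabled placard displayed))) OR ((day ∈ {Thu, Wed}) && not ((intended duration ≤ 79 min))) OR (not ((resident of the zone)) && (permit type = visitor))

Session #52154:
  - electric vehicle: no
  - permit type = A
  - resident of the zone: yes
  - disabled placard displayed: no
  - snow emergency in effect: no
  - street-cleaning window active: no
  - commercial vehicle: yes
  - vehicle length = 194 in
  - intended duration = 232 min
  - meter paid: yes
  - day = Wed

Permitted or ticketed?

Permitted

Atomic conditions:
  snow emergency in effect: no → false
  NOT snow emergency in effect: no → true
  meter paid: yes → true
  electric vehicle: no → false
  disabled placard displayed: no → false
  day ∈ {Thu, Wed}: Wed is in the set → true
  intended duration ≤ 79 min: 232 ≤ 79 is false
  resident of the zone: yes → true
  permit type = visitor: A == visitor is false
Combine:
[1] false AND true AND true = false
[2.2] NOT false = true
[2] false AND true = false
[3.2] NOT false = true
[3] true AND true = true
[4.1] NOT true = false
[4] false AND false = false
[root] false OR false OR true OR false = true
Overall: true → permitted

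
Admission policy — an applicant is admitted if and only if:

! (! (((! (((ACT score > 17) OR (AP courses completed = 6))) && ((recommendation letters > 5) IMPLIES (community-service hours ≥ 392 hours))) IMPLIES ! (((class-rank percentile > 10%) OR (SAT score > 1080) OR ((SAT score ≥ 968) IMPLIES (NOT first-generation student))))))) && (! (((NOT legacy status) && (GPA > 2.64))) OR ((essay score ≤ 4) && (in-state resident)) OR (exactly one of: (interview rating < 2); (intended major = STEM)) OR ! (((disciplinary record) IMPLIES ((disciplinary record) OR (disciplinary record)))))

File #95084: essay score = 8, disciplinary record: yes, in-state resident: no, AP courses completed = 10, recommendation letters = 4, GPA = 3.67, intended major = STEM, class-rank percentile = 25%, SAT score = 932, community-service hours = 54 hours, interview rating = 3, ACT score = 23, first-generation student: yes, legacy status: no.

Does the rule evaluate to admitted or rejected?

Admitted

Atomic conditions:
  ACT score > 17: 23 > 17 is true
  AP courses completed = 6: 10 == 6 is false
  recommendation letters > 5: 4 > 5 is false
  community-service hours ≥ 392 hours: 54 ≥ 392 is false
  class-rank percentile > 10%: 25 > 10 is true
  SAT score > 1080: 932 > 1080 is false
  SAT score ≥ 968: 932 ≥ 968 is false
  NOT first-generation student: yes → false
  NOT legacy status: no → true
  GPA > 2.64: 3.67 > 2.64 is true
  essay score ≤ 4: 8 ≤ 4 is false
  in-state resident: no → false
  interview rating < 2: 3 < 2 is false
  intended major = STEM: STEM == STEM is true
  disciplinary record: yes → true
Combine:
[1.1.1.1.1.1] true OR false = true
[1.1.1.1.1] NOT true = false
[1.1.1.1.2] false → false (antecedent false ⇒ implication holds) = true
[1.1.1.1] false AND true = false
[1.1.1.2.1.3] false → false (antecedent false ⇒ implication holds) = true
[1.1.1.2.1] true OR false OR true = true
[1.1.1.2] NOT true = false
[1.1.1] false → false (antecedent false ⇒ implication holds) = true
[1.1] NOT true = false
[1] NOT false = true
[2.1.1] true AND true = true
[2.1] NOT true = false
[2.2] false AND false = false
[2.3] exactly-one(false, true) = true
[2.4.1.2] true OR true = true
[2.4.1] true → true = true
[2.4] NOT true = false
[2] false OR false OR true OR false = true
[root] true AND true = true
Overall: true → admitted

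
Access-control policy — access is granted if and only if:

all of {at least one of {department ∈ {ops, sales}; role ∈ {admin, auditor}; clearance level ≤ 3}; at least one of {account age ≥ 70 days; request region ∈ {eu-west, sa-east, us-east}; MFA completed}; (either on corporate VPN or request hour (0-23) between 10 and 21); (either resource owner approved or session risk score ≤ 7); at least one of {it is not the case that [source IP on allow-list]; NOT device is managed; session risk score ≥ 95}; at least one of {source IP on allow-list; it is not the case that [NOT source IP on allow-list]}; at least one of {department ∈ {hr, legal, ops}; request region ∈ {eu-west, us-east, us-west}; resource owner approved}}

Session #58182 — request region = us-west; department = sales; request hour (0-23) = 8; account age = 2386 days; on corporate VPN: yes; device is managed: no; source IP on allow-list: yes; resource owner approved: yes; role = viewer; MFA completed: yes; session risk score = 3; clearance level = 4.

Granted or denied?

Atomic conditions:
  department ∈ {ops, sales}: sales is in the set → true
  role ∈ {admin, auditor}: viewer is not in the set → false
  clearance level ≤ 3: 4 ≤ 3 is false
  account age ≥ 70 days: 2386 ≥ 70 is true
  request region ∈ {eu-west, sa-east, us-east}: us-west is not in the set → false
  MFA completed: yes → true
  on corporate VPN: yes → true
  request hour (0-23) between 10 and 21: 8 in [10, 21] is false
  resource owner approved: yes → true
  session risk score ≤ 7: 3 ≤ 7 is true
  source IP on allow-list: yes → true
  NOT device is managed: no → true
  session risk score ≥ 95: 3 ≥ 95 is false
  NOT source IP on allow-list: yes → false
  department ∈ {hr, legal, ops}: sales is not in the set → false
  request region ∈ {eu-west, us-east, us-west}: us-west is in the set → true
Combine:
[1] true OR false OR false = true
[2] true OR false OR true = true
[3] true OR false = true
[4] true OR true = true
[5.1] NOT true = false
[5] false OR true OR false = true
[6.2] NOT false = true
[6] true OR true = true
[7] false OR true OR true = true
[root] true AND true AND true AND true AND true AND true AND true = true
Overall: true → granted

Granted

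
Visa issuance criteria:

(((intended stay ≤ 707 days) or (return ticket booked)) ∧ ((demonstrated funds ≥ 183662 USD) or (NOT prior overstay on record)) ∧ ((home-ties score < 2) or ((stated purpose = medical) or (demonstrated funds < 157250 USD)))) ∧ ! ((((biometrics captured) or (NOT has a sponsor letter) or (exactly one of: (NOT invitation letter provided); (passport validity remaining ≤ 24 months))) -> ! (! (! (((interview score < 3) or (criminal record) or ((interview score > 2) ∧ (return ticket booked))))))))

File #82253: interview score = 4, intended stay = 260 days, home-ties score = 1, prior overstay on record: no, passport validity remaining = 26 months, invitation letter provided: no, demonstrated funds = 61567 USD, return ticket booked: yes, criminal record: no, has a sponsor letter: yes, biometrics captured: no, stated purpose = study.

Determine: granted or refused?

Atomic conditions:
  intended stay ≤ 707 days: 260 ≤ 707 is true
  return ticket booked: yes → true
  demonstrated funds ≥ 183662 USD: 61567 ≥ 183662 is false
  NOT prior overstay on record: no → true
  home-ties score < 2: 1 < 2 is true
  stated purpose = medical: study == medical is false
  demonstrated funds < 157250 USD: 61567 < 157250 is true
  biometrics captured: no → false
  NOT has a sponsor letter: yes → false
  NOT invitation letter provided: no → true
  passport validity remaining ≤ 24 months: 26 ≤ 24 is false
  interview score < 3: 4 < 3 is false
  criminal record: no → false
  interview score > 2: 4 > 2 is true
Combine:
[1.1] true OR true = true
[1.2] false OR true = true
[1.3.2] false OR true = true
[1.3] true OR true = true
[1] true AND true AND true = true
[2.1.1.3] exactly-one(true, false) = true
[2.1.1] false OR false OR true = true
[2.1.2.1.1.1.3] true AND true = true
[2.1.2.1.1.1] false OR false OR true = true
[2.1.2.1.1] NOT true = false
[2.1.2.1] NOT false = true
[2.1.2] NOT true = false
[2.1] true → false = false
[2] NOT false = true
[root] true AND true = true
Overall: true → granted

Granted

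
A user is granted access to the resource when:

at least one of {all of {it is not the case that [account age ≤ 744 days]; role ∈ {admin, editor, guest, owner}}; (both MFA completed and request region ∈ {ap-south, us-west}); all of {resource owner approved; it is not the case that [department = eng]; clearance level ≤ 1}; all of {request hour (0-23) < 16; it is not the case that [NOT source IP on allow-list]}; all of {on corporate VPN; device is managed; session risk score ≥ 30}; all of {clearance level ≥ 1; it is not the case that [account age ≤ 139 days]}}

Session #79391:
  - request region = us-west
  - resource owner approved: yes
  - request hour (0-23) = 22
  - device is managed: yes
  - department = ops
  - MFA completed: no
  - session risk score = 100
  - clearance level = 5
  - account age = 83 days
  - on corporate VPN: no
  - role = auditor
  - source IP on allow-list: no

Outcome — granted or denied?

Atomic conditions:
  account age ≤ 744 days: 83 ≤ 744 is true
  role ∈ {admin, editor, guest, owner}: auditor is not in the set → false
  MFA completed: no → false
  request region ∈ {ap-south, us-west}: us-west is in the set → true
  resource owner approved: yes → true
  department = eng: ops == eng is false
  clearance level ≤ 1: 5 ≤ 1 is false
  request hour (0-23) < 16: 22 < 16 is false
  NOT source IP on allow-list: no → true
  on corporate VPN: no → false
  device is managed: yes → true
  session risk score ≥ 30: 100 ≥ 30 is true
  clearance level ≥ 1: 5 ≥ 1 is true
  account age ≤ 139 days: 83 ≤ 139 is true
Combine:
[1.1] NOT true = false
[1] false AND false = false
[2] false AND true = false
[3.2] NOT false = true
[3] true AND true AND false = false
[4.2] NOT true = false
[4] false AND false = false
[5] false AND true AND true = false
[6.2] NOT true = false
[6] true AND false = false
[root] false OR false OR false OR false OR false OR false = false
Overall: false → denied

Denied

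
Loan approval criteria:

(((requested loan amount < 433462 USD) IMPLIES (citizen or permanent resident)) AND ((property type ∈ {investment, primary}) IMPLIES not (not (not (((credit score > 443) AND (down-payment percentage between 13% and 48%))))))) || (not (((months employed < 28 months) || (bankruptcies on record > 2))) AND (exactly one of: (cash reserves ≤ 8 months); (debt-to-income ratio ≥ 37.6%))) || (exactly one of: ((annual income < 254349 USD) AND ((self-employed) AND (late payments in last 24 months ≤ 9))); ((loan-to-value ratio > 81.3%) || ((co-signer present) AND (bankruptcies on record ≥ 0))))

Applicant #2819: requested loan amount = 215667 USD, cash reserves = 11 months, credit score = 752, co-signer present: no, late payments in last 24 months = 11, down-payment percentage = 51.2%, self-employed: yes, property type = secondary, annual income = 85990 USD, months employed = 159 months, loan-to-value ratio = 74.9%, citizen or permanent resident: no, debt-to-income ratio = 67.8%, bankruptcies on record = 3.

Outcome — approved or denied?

Atomic conditions:
  requested loan amount < 433462 USD: 215667 < 433462 is true
  citizen or permanent resident: no → false
  property type ∈ {investment, primary}: secondary is not in the set → false
  credit score > 443: 752 > 443 is true
  down-payment percentage between 13% and 48%: 51.2 in [13, 48] is false
  months employed < 28 months: 159 < 28 is false
  bankruptcies on record > 2: 3 > 2 is true
  cash reserves ≤ 8 months: 11 ≤ 8 is false
  debt-to-income ratio ≥ 37.6%: 67.8 ≥ 37.6 is true
  annual income < 254349 USD: 85990 < 254349 is true
  self-employed: yes → true
  late payments in last 24 months ≤ 9: 11 ≤ 9 is false
  loan-to-value ratio > 81.3%: 74.9 > 81.3 is false
  co-signer present: no → false
  bankruptcies on record ≥ 0: 3 ≥ 0 is true
Combine:
[1.1] true → false = false
[1.2.2.1.1.1] true AND false = false
[1.2.2.1.1] NOT false = true
[1.2.2.1] NOT true = false
[1.2.2] NOT false = true
[1.2] false → true (antecedent false ⇒ implication holds) = true
[1] false AND true = false
[2.1.1] false OR true = true
[2.1] NOT true = false
[2.2] exactly-one(false, true) = true
[2] false AND true = false
[3.1.2] true AND false = false
[3.1] true AND false = false
[3.2.2] false AND true = false
[3.2] false OR false = false
[3] exactly-one(false, false) = false
[root] false OR false OR false = false
Overall: false → denied

Denied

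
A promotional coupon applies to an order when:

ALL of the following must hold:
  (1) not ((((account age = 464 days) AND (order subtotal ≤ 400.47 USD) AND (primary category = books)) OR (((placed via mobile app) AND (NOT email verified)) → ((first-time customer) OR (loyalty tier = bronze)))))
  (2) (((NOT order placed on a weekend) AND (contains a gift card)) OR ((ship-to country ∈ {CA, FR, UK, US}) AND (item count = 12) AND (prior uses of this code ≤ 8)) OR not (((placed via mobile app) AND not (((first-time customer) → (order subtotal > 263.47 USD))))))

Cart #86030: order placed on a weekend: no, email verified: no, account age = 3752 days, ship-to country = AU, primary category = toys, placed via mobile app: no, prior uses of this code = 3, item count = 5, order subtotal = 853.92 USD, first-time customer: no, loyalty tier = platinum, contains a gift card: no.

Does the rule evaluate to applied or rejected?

Rejected

Atomic conditions:
  account age = 464 days: 3752 == 464 is false
  order subtotal ≤ 400.47 USD: 853.92 ≤ 400.47 is false
  primary category = books: toys == books is false
  placed via mobile app: no → false
  NOT email verified: no → true
  first-time customer: no → false
  loyalty tier = bronze: platinum == bronze is false
  NOT order placed on a weekend: no → true
  contains a gift card: no → false
  ship-to country ∈ {CA, FR, UK, US}: AU is not in the set → false
  item count = 12: 5 == 12 is false
  prior uses of this code ≤ 8: 3 ≤ 8 is true
  order subtotal > 263.47 USD: 853.92 > 263.47 is true
Combine:
[1.1.1] false AND false AND false = false
[1.1.2.1] false AND true = false
[1.1.2.2] false OR false = false
[1.1.2] false → false (antecedent false ⇒ implication holds) = true
[1.1] false OR true = true
[1] NOT true = false
[2.1] true AND false = false
[2.2] false AND false AND true = false
[2.3.1.2.1] false → true (antecedent false ⇒ implication holds) = true
[2.3.1.2] NOT true = false
[2.3.1] false AND false = false
[2.3] NOT false = true
[2] false OR false OR true = true
[root] false AND true = false
Overall: false → rejected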